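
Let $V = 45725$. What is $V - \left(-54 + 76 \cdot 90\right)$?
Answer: $38939$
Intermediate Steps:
$V - \left(-54 + 76 \cdot 90\right) = 45725 - \left(-54 + 76 \cdot 90\right) = 45725 - \left(-54 + 6840\right) = 45725 - 6786 = 38939$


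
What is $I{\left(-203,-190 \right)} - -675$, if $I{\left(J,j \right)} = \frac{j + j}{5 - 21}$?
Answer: $\frac{2795}{4} \approx 698.75$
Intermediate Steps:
$I{\left(J,j \right)} = - \frac{j}{8}$ ($I{\left(J,j \right)} = \frac{2 j}{-16} = 2 j \left(- \frac{1}{16}\right) = - \frac{j}{8}$)
$I{\left(-203,-190 \right)} - -675 = \left(- \frac{1}{8}\right) \left(-190\right) - -675 = \frac{95}{4} + 675 = \frac{2795}{4}$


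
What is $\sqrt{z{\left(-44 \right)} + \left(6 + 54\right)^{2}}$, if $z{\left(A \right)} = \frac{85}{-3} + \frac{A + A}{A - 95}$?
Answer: $\frac{7 \sqrt{12677217}}{417} \approx 59.769$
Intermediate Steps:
$z{\left(A \right)} = - \frac{85}{3} + \frac{2 A}{-95 + A}$ ($z{\left(A \right)} = 85 \left(- \frac{1}{3}\right) + \frac{2 A}{-95 + A} = - \frac{85}{3} + \frac{2 A}{-95 + A}$)
$\sqrt{z{\left(-44 \right)} + \left(6 + 54\right)^{2}} = \sqrt{\frac{8075 - -3476}{3 \left(-95 - 44\right)} + \left(6 + 54\right)^{2}} = \sqrt{\frac{8075 + 3476}{3 \left(-139\right)} + 60^{2}} = \sqrt{\frac{1}{3} \left(- \frac{1}{139}\right) 11551 + 3600} = \sqrt{- \frac{11551}{417} + 3600} = \sqrt{\frac{1489649}{417}} = \frac{7 \sqrt{12677217}}{417}$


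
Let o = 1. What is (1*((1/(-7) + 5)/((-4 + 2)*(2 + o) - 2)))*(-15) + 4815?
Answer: 135075/28 ≈ 4824.1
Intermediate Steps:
(1*((1/(-7) + 5)/((-4 + 2)*(2 + o) - 2)))*(-15) + 4815 = (1*((1/(-7) + 5)/((-4 + 2)*(2 + 1) - 2)))*(-15) + 4815 = (1*((-⅐ + 5)/(-2*3 - 2)))*(-15) + 4815 = (1*(34/(7*(-6 - 2))))*(-15) + 4815 = (1*((34/7)/(-8)))*(-15) + 4815 = (1*((34/7)*(-⅛)))*(-15) + 4815 = (1*(-17/28))*(-15) + 4815 = -17/28*(-15) + 4815 = 255/28 + 4815 = 135075/28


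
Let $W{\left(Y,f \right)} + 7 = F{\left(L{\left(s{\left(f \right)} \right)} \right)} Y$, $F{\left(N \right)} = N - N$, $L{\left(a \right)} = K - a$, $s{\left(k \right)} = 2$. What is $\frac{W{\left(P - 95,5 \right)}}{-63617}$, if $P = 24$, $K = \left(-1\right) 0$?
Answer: $\frac{7}{63617} \approx 0.00011003$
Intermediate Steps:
$K = 0$
$L{\left(a \right)} = - a$ ($L{\left(a \right)} = 0 - a = - a$)
$F{\left(N \right)} = 0$
$W{\left(Y,f \right)} = -7$ ($W{\left(Y,f \right)} = -7 + 0 Y = -7 + 0 = -7$)
$\frac{W{\left(P - 95,5 \right)}}{-63617} = - \frac{7}{-63617} = \left(-7\right) \left(- \frac{1}{63617}\right) = \frac{7}{63617}$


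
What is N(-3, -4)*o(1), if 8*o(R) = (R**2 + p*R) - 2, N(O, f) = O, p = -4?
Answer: 15/8 ≈ 1.8750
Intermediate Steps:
o(R) = -1/4 - R/2 + R**2/8 (o(R) = ((R**2 - 4*R) - 2)/8 = (-2 + R**2 - 4*R)/8 = -1/4 - R/2 + R**2/8)
N(-3, -4)*o(1) = -3*(-1/4 - 1/2*1 + (1/8)*1**2) = -3*(-1/4 - 1/2 + (1/8)*1) = -3*(-1/4 - 1/2 + 1/8) = -3*(-5/8) = 15/8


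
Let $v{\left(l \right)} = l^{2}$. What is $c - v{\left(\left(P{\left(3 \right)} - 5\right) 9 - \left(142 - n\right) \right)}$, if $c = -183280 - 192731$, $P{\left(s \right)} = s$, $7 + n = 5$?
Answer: $-402255$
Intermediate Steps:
$n = -2$ ($n = -7 + 5 = -2$)
$c = -376011$ ($c = -183280 - 192731 = -376011$)
$c - v{\left(\left(P{\left(3 \right)} - 5\right) 9 - \left(142 - n\right) \right)} = -376011 - \left(\left(3 - 5\right) 9 - \left(142 - -2\right)\right)^{2} = -376011 - \left(\left(-2\right) 9 - \left(142 + 2\right)\right)^{2} = -376011 - \left(-18 - 144\right)^{2} = -376011 - \left(-162\right)^{2} = -376011 - 26244 = -402255$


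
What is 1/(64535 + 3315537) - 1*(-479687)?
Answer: 1621376597465/3380072 ≈ 4.7969e+5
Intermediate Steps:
1/(64535 + 3315537) - 1*(-479687) = 1/3380072 + 479687 = 1621376597465/3380072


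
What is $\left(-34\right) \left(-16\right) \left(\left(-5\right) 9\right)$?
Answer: $-24480$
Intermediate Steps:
$\left(-34\right) \left(-16\right) \left(\left(-5\right) 9\right) = 544 \left(-45\right) = -24480$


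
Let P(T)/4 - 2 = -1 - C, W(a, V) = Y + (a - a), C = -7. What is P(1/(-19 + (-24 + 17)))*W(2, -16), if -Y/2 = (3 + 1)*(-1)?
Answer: 256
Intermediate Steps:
Y = 8 (Y = -2*(3 + 1)*(-1) = -8*(-1) = -2*(-4) = 8)
W(a, V) = 8 (W(a, V) = 8 + (a - a) = 8 + 0 = 8)
P(T) = 32 (P(T) = 8 + 4*(-1 - 1*(-7)) = 8 + 4*(-1 + 7) = 8 + 4*6 = 8 + 24 = 32)
P(1/(-19 + (-24 + 17)))*W(2, -16) = 32*8 = 256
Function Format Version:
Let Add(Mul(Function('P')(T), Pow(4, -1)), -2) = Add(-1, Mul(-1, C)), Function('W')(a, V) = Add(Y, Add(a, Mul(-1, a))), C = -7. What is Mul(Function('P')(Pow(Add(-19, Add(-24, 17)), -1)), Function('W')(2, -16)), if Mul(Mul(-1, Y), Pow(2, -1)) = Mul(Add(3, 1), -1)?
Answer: 256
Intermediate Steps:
Y = 8 (Y = Mul(-2, Mul(Add(3, 1), -1)) = Mul(-2, Mul(4, -1)) = Mul(-2, -4) = 8)
Function('W')(a, V) = 8 (Function('W')(a, V) = Add(8, Add(a, Mul(-1, a))) = Add(8, 0) = 8)
Function('P')(T) = 32 (Function('P')(T) = Add(8, Mul(4, Add(-1, Mul(-1, -7)))) = Add(8, Mul(4, Add(-1, 7))) = Add(8, Mul(4, 6)) = Add(8, 24) = 32)
Mul(Function('P')(Pow(Add(-19, Add(-24, 17)), -1)), Function('W')(2, -16)) = Mul(32, 8) = 256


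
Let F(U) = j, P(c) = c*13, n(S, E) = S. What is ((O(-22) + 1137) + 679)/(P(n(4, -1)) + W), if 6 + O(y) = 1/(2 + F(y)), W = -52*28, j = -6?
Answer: -2413/1872 ≈ -1.2890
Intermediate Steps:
P(c) = 13*c
W = -1456
F(U) = -6
O(y) = -25/4 (O(y) = -6 + 1/(2 - 6) = -6 + 1/(-4) = -6 - ¼ = -25/4)
((O(-22) + 1137) + 679)/(P(n(4, -1)) + W) = ((-25/4 + 1137) + 679)/(13*4 - 1456) = (4523/4 + 679)/(52 - 1456) = (7239/4)/(-1404) = (7239/4)*(-1/1404) = -2413/1872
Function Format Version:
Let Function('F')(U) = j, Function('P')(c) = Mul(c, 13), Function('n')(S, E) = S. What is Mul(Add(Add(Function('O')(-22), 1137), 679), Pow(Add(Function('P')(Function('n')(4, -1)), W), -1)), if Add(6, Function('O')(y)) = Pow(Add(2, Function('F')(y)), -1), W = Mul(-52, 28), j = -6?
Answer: Rational(-2413, 1872) ≈ -1.2890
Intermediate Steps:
Function('P')(c) = Mul(13, c)
W = -1456
Function('F')(U) = -6
Function('O')(y) = Rational(-25, 4) (Function('O')(y) = Add(-6, Pow(Add(2, -6), -1)) = Add(-6, Pow(-4, -1)) = Add(-6, Rational(-1, 4)) = Rational(-25, 4))
Mul(Add(Add(Function('O')(-22), 1137), 679), Pow(Add(Function('P')(Function('n')(4, -1)), W), -1)) = Mul(Add(Add(Rational(-25, 4), 1137), 679), Pow(Add(Mul(13, 4), -1456), -1)) = Mul(Add(Rational(4523, 4), 679), Pow(Add(52, -1456), -1)) = Mul(Rational(7239, 4), Pow(-1404, -1)) = Mul(Rational(7239, 4), Rational(-1, 1404)) = Rational(-2413, 1872)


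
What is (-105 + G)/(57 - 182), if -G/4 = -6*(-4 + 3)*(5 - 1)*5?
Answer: 117/25 ≈ 4.6800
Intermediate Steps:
G = -480 (G = -4*(-6*(-4 + 3)*(5 - 1))*5 = -4*(-(-6)*4)*5 = -4*(-6*(-4))*5 = -96*5 = -4*120 = -480)
(-105 + G)/(57 - 182) = (-105 - 480)/(57 - 182) = -585/(-125) = -585*(-1/125) = 117/25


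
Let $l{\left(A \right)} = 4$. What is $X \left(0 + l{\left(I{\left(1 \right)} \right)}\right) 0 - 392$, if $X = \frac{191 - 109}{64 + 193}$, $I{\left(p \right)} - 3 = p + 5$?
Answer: $-392$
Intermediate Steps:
$I{\left(p \right)} = 8 + p$ ($I{\left(p \right)} = 3 + \left(p + 5\right) = 3 + \left(5 + p\right) = 8 + p$)
$X = \frac{82}{257}$ ($X = \frac{191 - 109}{257} = 82 \cdot \frac{1}{257} = \frac{82}{257} \approx 0.31907$)
$X \left(0 + l{\left(I{\left(1 \right)} \right)}\right) 0 - 392 = \frac{82 \left(0 + 4\right) 0}{257} - 392 = \frac{82 \cdot 4 \cdot 0}{257} - 392 = \frac{82}{257} \cdot 0 - 392 = 0 - 392 = -392$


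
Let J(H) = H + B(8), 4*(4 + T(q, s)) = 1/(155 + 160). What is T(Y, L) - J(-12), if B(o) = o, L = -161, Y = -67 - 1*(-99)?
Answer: 1/1260 ≈ 0.00079365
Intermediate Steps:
Y = 32 (Y = -67 + 99 = 32)
T(q, s) = -5039/1260 (T(q, s) = -4 + 1/(4*(155 + 160)) = -4 + (¼)/315 = -4 + (¼)*(1/315) = -4 + 1/1260 = -5039/1260)
J(H) = 8 + H (J(H) = H + 8 = 8 + H)
T(Y, L) - J(-12) = -5039/1260 - (8 - 12) = -5039/1260 - 1*(-4) = -5039/1260 + 4 = 1/1260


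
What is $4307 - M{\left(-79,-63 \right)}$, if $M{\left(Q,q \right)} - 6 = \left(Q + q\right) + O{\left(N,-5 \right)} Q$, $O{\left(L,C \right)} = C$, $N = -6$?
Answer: $4048$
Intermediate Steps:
$M{\left(Q,q \right)} = 6 + q - 4 Q$ ($M{\left(Q,q \right)} = 6 - \left(- q + 4 Q\right) = 6 + q - 4 Q$)
$4307 - M{\left(-79,-63 \right)} = 4307 - \left(6 - 63 - -316\right) = 4307 - \left(6 - 63 + 316\right) = 4307 - 259 = 4048$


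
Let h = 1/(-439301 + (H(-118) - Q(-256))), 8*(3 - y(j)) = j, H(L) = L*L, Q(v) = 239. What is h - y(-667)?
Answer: -36762583/425616 ≈ -86.375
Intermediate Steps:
H(L) = L**2
y(j) = 3 - j/8
h = -1/425616 (h = 1/(-439301 + ((-118)**2 - 1*239)) = 1/(-439301 + (13924 - 239)) = 1/(-439301 + 13685) = 1/(-425616) = -1/425616 ≈ -2.3495e-6)
h - y(-667) = -1/425616 - (3 - 1/8*(-667)) = -1/425616 - (3 + 667/8) = -1/425616 - 1*691/8 = -1/425616 - 691/8 = -36762583/425616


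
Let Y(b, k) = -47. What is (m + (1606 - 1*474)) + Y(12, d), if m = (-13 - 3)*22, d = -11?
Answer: 733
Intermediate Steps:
m = -352 (m = -16*22 = -352)
(m + (1606 - 1*474)) + Y(12, d) = (-352 + (1606 - 1*474)) - 47 = (-352 + (1606 - 474)) - 47 = (-352 + 1132) - 47 = 780 - 47 = 733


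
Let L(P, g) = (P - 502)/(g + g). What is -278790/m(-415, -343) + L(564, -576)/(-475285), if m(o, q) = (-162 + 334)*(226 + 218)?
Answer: -1590056412479/435558778560 ≈ -3.6506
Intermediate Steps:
m(o, q) = 76368 (m(o, q) = 172*444 = 76368)
L(P, g) = (-502 + P)/(2*g) (L(P, g) = (-502 + P)/((2*g)) = (-502 + P)*(1/(2*g)) = (-502 + P)/(2*g))
-278790/m(-415, -343) + L(564, -576)/(-475285) = -278790/76368 + ((½)*(-502 + 564)/(-576))/(-475285) = -278790*1/76368 + ((½)*(-1/576)*62)*(-1/475285) = -46465/12728 - 31/576*(-1/475285) = -46465/12728 + 31/273764160 = -1590056412479/435558778560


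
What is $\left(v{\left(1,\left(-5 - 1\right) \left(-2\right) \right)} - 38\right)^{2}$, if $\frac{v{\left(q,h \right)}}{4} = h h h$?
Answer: $47251876$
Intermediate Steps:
$v{\left(q,h \right)} = 4 h^{3}$ ($v{\left(q,h \right)} = 4 h h h = 4 h^{2} h = 4 h^{3}$)
$\left(v{\left(1,\left(-5 - 1\right) \left(-2\right) \right)} - 38\right)^{2} = \left(4 \left(\left(-5 - 1\right) \left(-2\right)\right)^{3} - 38\right)^{2} = \left(4 \left(\left(-6\right) \left(-2\right)\right)^{3} - 38\right)^{2} = \left(4 \cdot 12^{3} - 38\right)^{2} = \left(4 \cdot 1728 - 38\right)^{2} = \left(6912 - 38\right)^{2} = 6874^{2} = 47251876$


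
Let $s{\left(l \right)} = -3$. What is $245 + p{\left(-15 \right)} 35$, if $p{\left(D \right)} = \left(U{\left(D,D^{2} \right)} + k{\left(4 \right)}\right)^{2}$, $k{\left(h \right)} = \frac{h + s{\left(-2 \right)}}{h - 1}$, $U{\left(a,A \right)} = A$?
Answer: $\frac{15996365}{9} \approx 1.7774 \cdot 10^{6}$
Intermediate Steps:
$k{\left(h \right)} = \frac{-3 + h}{-1 + h}$ ($k{\left(h \right)} = \frac{h - 3}{h - 1} = \frac{-3 + h}{-1 + h}$)
$p{\left(D \right)} = \left(\frac{1}{3} + D^{2}\right)^{2}$ ($p{\left(D \right)} = \left(D^{2} + \frac{-3 + 4}{-1 + 4}\right)^{2} = \left(D^{2} + \frac{1}{3} \cdot 1\right)^{2} = \left(D^{2} + \frac{1}{3}\right)^{2} = \left(\frac{1}{3} + D^{2}\right)^{2}$)
$245 + p{\left(-15 \right)} 35 = 245 + \frac{\left(1 + 3 \left(-15\right)^{2}\right)^{2}}{9} \cdot 35 = 245 + \frac{\left(1 + 3 \cdot 225\right)^{2}}{9} \cdot 35 = 245 + \frac{\left(1 + 675\right)^{2}}{9} \cdot 35 = 245 + \frac{676^{2}}{9} \cdot 35 = 245 + \frac{1}{9} \cdot 456976 \cdot 35 = 245 + \frac{456976}{9} \cdot 35 = 245 + \frac{15994160}{9} = \frac{15996365}{9}$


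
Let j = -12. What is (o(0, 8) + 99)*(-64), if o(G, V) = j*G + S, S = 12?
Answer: -7104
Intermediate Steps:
o(G, V) = 12 - 12*G (o(G, V) = -12*G + 12 = 12 - 12*G)
(o(0, 8) + 99)*(-64) = ((12 - 12*0) + 99)*(-64) = ((12 + 0) + 99)*(-64) = (12 + 99)*(-64) = 111*(-64) = -7104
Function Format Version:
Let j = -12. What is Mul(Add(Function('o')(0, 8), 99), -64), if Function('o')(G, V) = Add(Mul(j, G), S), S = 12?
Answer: -7104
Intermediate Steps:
Function('o')(G, V) = Add(12, Mul(-12, G)) (Function('o')(G, V) = Add(Mul(-12, G), 12) = Add(12, Mul(-12, G)))
Mul(Add(Function('o')(0, 8), 99), -64) = Mul(Add(Add(12, Mul(-12, 0)), 99), -64) = Mul(Add(Add(12, 0), 99), -64) = Mul(Add(12, 99), -64) = Mul(111, -64) = -7104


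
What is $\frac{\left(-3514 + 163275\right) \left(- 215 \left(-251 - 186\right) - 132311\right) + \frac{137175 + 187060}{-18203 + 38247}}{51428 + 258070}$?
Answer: $- \frac{122825480884069}{6203577912} \approx -19799.0$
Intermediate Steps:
$\frac{\left(-3514 + 163275\right) \left(- 215 \left(-251 - 186\right) - 132311\right) + \frac{137175 + 187060}{-18203 + 38247}}{51428 + 258070} = \frac{159761 \left(\left(-215\right) \left(-437\right) - 132311\right) + \frac{324235}{20044}}{309498} = \left(159761 \left(93955 - 132311\right) + 324235 \cdot \frac{1}{20044}\right) \frac{1}{309498} = \left(159761 \left(-38356\right) + \frac{324235}{20044}\right) \frac{1}{309498} = \left(-6127792916 + \frac{324235}{20044}\right) \frac{1}{309498} = \left(- \frac{122825480884069}{20044}\right) \frac{1}{309498} = - \frac{122825480884069}{6203577912}$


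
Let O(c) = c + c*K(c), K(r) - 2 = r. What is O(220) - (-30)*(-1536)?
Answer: 2980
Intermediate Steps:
K(r) = 2 + r
O(c) = c + c*(2 + c)
O(220) - (-30)*(-1536) = 220*(3 + 220) - (-30)*(-1536) = 220*223 - 1*46080 = 49060 - 46080 = 2980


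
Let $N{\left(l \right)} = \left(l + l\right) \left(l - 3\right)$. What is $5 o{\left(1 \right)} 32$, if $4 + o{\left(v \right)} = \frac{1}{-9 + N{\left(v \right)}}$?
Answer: $- \frac{8480}{13} \approx -652.31$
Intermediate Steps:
$N{\left(l \right)} = 2 l \left(-3 + l\right)$
$o{\left(v \right)} = -4 + \frac{1}{-9 + 2 v \left(-3 + v\right)}$
$5 o{\left(1 \right)} 32 = 5 \frac{37 - 8 \left(-3 + 1\right)}{-9 + 2 \cdot 1 \left(-3 + 1\right)} 32 = 5 \frac{37 - 8 \left(-2\right)}{-9 + 2 \cdot 1 \left(-2\right)} 32 = 5 \frac{37 + 16}{-9 - 4} \cdot 32 = 5 \frac{1}{-13} \cdot 53 \cdot 32 = 5 \left(\left(- \frac{1}{13}\right) 53\right) 32 = 5 \left(- \frac{53}{13}\right) 32 = \left(- \frac{265}{13}\right) 32 = - \frac{8480}{13}$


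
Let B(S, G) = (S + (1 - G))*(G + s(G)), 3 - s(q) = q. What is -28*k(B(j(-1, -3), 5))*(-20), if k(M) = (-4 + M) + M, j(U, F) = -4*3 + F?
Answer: -66080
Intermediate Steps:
s(q) = 3 - q
j(U, F) = -12 + F
B(S, G) = 3 - 3*G + 3*S (B(S, G) = (S + (1 - G))*(G + (3 - G)) = (1 + S - G)*3 = 3 - 3*G + 3*S)
k(M) = -4 + 2*M
-28*k(B(j(-1, -3), 5))*(-20) = -28*(-4 + 2*(3 - 3*5 + 3*(-12 - 3)))*(-20) = -28*(-4 + 2*(3 - 15 + 3*(-15)))*(-20) = -28*(-4 + 2*(3 - 15 - 45))*(-20) = -28*(-4 + 2*(-57))*(-20) = -28*(-4 - 114)*(-20) = -28*(-118)*(-20) = 3304*(-20) = -66080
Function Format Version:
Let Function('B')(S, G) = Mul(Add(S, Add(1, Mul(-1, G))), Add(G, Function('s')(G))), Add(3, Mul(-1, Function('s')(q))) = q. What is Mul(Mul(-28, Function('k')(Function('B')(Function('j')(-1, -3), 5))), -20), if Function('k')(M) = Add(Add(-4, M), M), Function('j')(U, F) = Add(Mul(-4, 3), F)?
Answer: -66080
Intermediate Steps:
Function('s')(q) = Add(3, Mul(-1, q))
Function('j')(U, F) = Add(-12, F)
Function('B')(S, G) = Add(3, Mul(-3, G), Mul(3, S)) (Function('B')(S, G) = Mul(Add(S, Add(1, Mul(-1, G))), Add(G, Add(3, Mul(-1, G)))) = Mul(Add(1, S, Mul(-1, G)), 3) = Add(3, Mul(-3, G), Mul(3, S)))
Function('k')(M) = Add(-4, Mul(2, M))
Mul(Mul(-28, Function('k')(Function('B')(Function('j')(-1, -3), 5))), -20) = Mul(Mul(-28, Add(-4, Mul(2, Add(3, Mul(-3, 5), Mul(3, Add(-12, -3)))))), -20) = Mul(Mul(-28, Add(-4, Mul(2, Add(3, -15, Mul(3, -15))))), -20) = Mul(Mul(-28, Add(-4, Mul(2, Add(3, -15, -45)))), -20) = Mul(Mul(-28, Add(-4, Mul(2, -57))), -20) = Mul(Mul(-28, Add(-4, -114)), -20) = Mul(Mul(-28, -118), -20) = Mul(3304, -20) = -66080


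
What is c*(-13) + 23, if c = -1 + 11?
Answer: -107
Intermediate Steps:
c = 10
c*(-13) + 23 = 10*(-13) + 23 = -130 + 23 = -107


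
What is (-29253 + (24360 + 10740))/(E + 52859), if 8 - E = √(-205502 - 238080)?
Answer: 103037783/931787757 + 1949*I*√443582/931787757 ≈ 0.11058 + 0.0013931*I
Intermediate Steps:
E = 8 - I*√443582 (E = 8 - √(-205502 - 238080) = 8 - √(-443582) = 8 - I*√443582 ≈ 8.0 - 666.02*I)
(-29253 + (24360 + 10740))/(E + 52859) = (-29253 + (24360 + 10740))/((8 - I*√443582) + 52859) = (-29253 + 35100)/(52867 - I*√443582) = 5847/(52867 - I*√443582)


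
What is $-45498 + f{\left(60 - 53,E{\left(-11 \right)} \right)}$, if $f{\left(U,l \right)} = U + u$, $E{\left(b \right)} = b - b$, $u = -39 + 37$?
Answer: $-45493$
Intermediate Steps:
$u = -2$
$E{\left(b \right)} = 0$
$f{\left(U,l \right)} = -2 + U$ ($f{\left(U,l \right)} = U - 2 = -2 + U$)
$-45498 + f{\left(60 - 53,E{\left(-11 \right)} \right)} = -45498 + \left(-2 + \left(60 - 53\right)\right) = -45498 + \left(-2 + 7\right) = -45498 + 5 = -45493$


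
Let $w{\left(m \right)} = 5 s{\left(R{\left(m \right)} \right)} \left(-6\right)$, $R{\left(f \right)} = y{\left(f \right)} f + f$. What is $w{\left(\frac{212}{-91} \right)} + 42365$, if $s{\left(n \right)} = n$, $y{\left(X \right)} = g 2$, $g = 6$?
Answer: $\frac{302915}{7} \approx 43274.0$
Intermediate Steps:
$y{\left(X \right)} = 12$ ($y{\left(X \right)} = 6 \cdot 2 = 12$)
$R{\left(f \right)} = 13 f$ ($R{\left(f \right)} = 12 f + f = 13 f$)
$w{\left(m \right)} = - 390 m$ ($w{\left(m \right)} = 5 \cdot 13 m \left(-6\right) = 65 m \left(-6\right) = - 390 m$)
$w{\left(\frac{212}{-91} \right)} + 42365 = - 390 \frac{212}{-91} + 42365 = - 390 \cdot 212 \left(- \frac{1}{91}\right) + 42365 = \left(-390\right) \left(- \frac{212}{91}\right) + 42365 = \frac{6360}{7} + 42365 = \frac{302915}{7}$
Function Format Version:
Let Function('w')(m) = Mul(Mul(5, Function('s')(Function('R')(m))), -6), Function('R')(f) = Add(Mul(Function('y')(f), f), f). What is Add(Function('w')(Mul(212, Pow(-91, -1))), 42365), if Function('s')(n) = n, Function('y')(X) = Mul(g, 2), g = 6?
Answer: Rational(302915, 7) ≈ 43274.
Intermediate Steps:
Function('y')(X) = 12 (Function('y')(X) = Mul(6, 2) = 12)
Function('R')(f) = Mul(13, f) (Function('R')(f) = Add(Mul(12, f), f) = Mul(13, f))
Function('w')(m) = Mul(-390, m) (Function('w')(m) = Mul(Mul(5, Mul(13, m)), -6) = Mul(Mul(65, m), -6) = Mul(-390, m))
Add(Function('w')(Mul(212, Pow(-91, -1))), 42365) = Add(Mul(-390, Mul(212, Pow(-91, -1))), 42365) = Add(Mul(-390, Mul(212, Rational(-1, 91))), 42365) = Add(Mul(-390, Rational(-212, 91)), 42365) = Add(Rational(6360, 7), 42365) = Rational(302915, 7)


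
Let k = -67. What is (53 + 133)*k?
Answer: -12462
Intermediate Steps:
(53 + 133)*k = (53 + 133)*(-67) = 186*(-67) = -12462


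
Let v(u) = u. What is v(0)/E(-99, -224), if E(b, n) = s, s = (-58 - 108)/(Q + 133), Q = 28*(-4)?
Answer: 0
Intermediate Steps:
Q = -112
s = -166/21 (s = (-58 - 108)/(-112 + 133) = -166/21 ≈ -7.9048)
E(b, n) = -166/21
v(0)/E(-99, -224) = 0/(-166/21) = 0*(-21/166) = 0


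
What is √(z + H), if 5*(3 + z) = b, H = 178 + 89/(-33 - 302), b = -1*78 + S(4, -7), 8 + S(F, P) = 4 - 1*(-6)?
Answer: 2*√4475935/335 ≈ 12.631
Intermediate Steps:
S(F, P) = 2 (S(F, P) = -8 + (4 - 1*(-6)) = -8 + (4 + 6) = -8 + 10 = 2)
b = -76 (b = -1*78 + 2 = -78 + 2 = -76)
H = 59541/335 (H = 178 + 89/(-335) = 178 + 89*(-1/335) = 178 - 89/335 = 59541/335 ≈ 177.73)
z = -91/5 (z = -3 + (⅕)*(-76) = -3 - 76/5 = -91/5 ≈ -18.200)
√(z + H) = √(-91/5 + 59541/335) = √(53444/335) = 2*√4475935/335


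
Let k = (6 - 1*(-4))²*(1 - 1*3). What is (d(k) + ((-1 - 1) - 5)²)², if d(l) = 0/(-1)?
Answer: 2401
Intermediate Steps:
k = -200 (k = (6 + 4)²*(1 - 3) = 10²*(-2) = 100*(-2) = -200)
d(l) = 0 (d(l) = 0*(-1) = 0)
(d(k) + ((-1 - 1) - 5)²)² = (0 + ((-1 - 1) - 5)²)² = (0 + (-2 - 5)²)² = (0 + (-7)²)² = (0 + 49)² = 49² = 2401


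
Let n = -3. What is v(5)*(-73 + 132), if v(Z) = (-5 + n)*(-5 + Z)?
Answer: 0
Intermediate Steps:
v(Z) = 40 - 8*Z (v(Z) = (-5 - 3)*(-5 + Z) = -8*(-5 + Z) = 40 - 8*Z)
v(5)*(-73 + 132) = (40 - 8*5)*(-73 + 132) = (40 - 40)*59 = 0*59 = 0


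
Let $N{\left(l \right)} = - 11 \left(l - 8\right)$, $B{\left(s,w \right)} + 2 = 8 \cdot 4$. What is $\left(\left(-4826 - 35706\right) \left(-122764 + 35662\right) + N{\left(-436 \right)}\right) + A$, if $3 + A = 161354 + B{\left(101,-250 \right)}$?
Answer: $3530584529$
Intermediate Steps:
$B{\left(s,w \right)} = 30$ ($B{\left(s,w \right)} = -2 + 8 \cdot 4 = -2 + 32 = 30$)
$A = 161381$ ($A = -3 + \left(161354 + 30\right) = -3 + 161384 = 161381$)
$N{\left(l \right)} = 88 - 11 l$ ($N{\left(l \right)} = - 11 \left(-8 + l\right) = 88 - 11 l$)
$\left(\left(-4826 - 35706\right) \left(-122764 + 35662\right) + N{\left(-436 \right)}\right) + A = \left(\left(-4826 - 35706\right) \left(-122764 + 35662\right) + \left(88 - -4796\right)\right) + 161381 = \left(\left(-40532\right) \left(-87102\right) + \left(88 + 4796\right)\right) + 161381 = \left(3530418264 + 4884\right) + 161381 = 3530423148 + 161381 = 3530584529$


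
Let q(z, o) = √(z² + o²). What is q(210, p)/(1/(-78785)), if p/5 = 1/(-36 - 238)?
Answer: -393925*√132434065/274 ≈ -1.6545e+7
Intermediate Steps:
p = -5/274 (p = 5/(-36 - 238) = 5/(-274) = 5*(-1/274) = -5/274 ≈ -0.018248)
q(z, o) = √(o² + z²)
q(210, p)/(1/(-78785)) = √((-5/274)² + 210²)/(1/(-78785)) = √(25/75076 + 44100)/(-1/78785) = √(3310851625/75076)*(-78785) = (5*√132434065/274)*(-78785) = -393925*√132434065/274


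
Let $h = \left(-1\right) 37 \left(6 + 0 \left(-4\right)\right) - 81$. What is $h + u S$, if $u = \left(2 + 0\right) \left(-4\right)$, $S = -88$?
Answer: $401$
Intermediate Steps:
$u = -8$ ($u = 2 \left(-4\right) = -8$)
$h = -303$ ($h = - 37 \left(6 + 0\right) - 81 = \left(-37\right) 6 - 81 = -222 - 81 = -303$)
$h + u S = -303 - -704 = -303 + 704 = 401$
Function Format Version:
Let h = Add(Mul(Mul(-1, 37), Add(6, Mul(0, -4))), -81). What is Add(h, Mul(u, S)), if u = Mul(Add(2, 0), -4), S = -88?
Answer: 401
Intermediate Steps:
u = -8 (u = Mul(2, -4) = -8)
h = -303 (h = Add(Mul(-37, Add(6, 0)), -81) = Add(Mul(-37, 6), -81) = Add(-222, -81) = -303)
Add(h, Mul(u, S)) = Add(-303, Mul(-8, -88)) = Add(-303, 704) = 401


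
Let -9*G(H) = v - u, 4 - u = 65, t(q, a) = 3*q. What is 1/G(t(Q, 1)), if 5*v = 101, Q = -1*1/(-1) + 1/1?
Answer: -45/406 ≈ -0.11084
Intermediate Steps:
Q = 2 (Q = -1*(-1) + 1*1 = 1 + 1 = 2)
u = -61 (u = 4 - 1*65 = 4 - 65 = -61)
v = 101/5 (v = (⅕)*101 = 101/5 ≈ 20.200)
G(H) = -406/45 (G(H) = -(101/5 - 1*(-61))/9 = -(101/5 + 61)/9 = -⅑*406/5 = -406/45)
1/G(t(Q, 1)) = 1/(-406/45) = -45/406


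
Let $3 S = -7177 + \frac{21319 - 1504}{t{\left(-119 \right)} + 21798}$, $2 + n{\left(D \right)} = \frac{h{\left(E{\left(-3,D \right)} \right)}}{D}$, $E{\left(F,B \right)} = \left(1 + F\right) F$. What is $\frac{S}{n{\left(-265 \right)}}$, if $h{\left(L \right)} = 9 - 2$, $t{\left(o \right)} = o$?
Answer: $\frac{41226147520}{34924869} \approx 1180.4$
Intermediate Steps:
$E{\left(F,B \right)} = F \left(1 + F\right)$
$h{\left(L \right)} = 7$ ($h{\left(L \right)} = 9 - 2 = 7$)
$n{\left(D \right)} = -2 + \frac{7}{D}$
$S = - \frac{155570368}{65037}$ ($S = \frac{-7177 + \frac{21319 - 1504}{-119 + 21798}}{3} = \frac{-7177 + \frac{19815}{21679}}{3} = \frac{1}{3} \left(- \frac{155570368}{21679}\right) = - \frac{155570368}{65037} \approx -2392.0$)
$\frac{S}{n{\left(-265 \right)}} = - \frac{155570368}{65037 \left(-2 + \frac{7}{-265}\right)} = - \frac{155570368}{65037 \left(-2 + 7 \left(- \frac{1}{265}\right)\right)} = - \frac{155570368}{65037 \left(-2 - \frac{7}{265}\right)} = - \frac{155570368}{65037 \left(- \frac{537}{265}\right)} = \left(- \frac{155570368}{65037}\right) \left(- \frac{265}{537}\right) = \frac{41226147520}{34924869}$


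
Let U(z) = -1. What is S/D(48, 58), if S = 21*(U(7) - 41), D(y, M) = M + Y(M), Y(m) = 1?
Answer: -882/59 ≈ -14.949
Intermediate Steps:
D(y, M) = 1 + M (D(y, M) = M + 1 = 1 + M)
S = -882 (S = 21*(-1 - 41) = 21*(-42) = -882)
S/D(48, 58) = -882/(1 + 58) = -882/59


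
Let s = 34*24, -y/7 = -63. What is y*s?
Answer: 359856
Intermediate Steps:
y = 441 (y = -7*(-63) = 441)
s = 816
y*s = 441*816 = 359856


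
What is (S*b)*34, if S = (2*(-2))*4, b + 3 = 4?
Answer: -544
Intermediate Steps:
b = 1 (b = -3 + 4 = 1)
S = -16 (S = -4*4 = -16)
(S*b)*34 = -16*1*34 = -16*34 = -544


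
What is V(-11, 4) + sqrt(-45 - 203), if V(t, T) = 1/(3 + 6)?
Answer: 1/9 + 2*I*sqrt(62) ≈ 0.11111 + 15.748*I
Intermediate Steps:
V(t, T) = 1/9
V(-11, 4) + sqrt(-45 - 203) = 1/9 + sqrt(-45 - 203) = 1/9 + sqrt(-248) = 1/9 + 2*I*sqrt(62)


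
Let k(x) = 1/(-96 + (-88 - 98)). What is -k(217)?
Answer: 1/282 ≈ 0.0035461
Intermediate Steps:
k(x) = -1/282 (k(x) = 1/(-96 - 186) = 1/(-282) = -1/282)
-k(217) = -1*(-1/282) = 1/282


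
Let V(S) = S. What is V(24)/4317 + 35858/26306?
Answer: 25905055/18927167 ≈ 1.3687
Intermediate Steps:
V(24)/4317 + 35858/26306 = 24/4317 + 35858/26306 = 24*(1/4317) + 35858*(1/26306) = 8/1439 + 17929/13153 = 25905055/18927167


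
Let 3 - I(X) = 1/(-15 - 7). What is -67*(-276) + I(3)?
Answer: 406891/22 ≈ 18495.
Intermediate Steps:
I(X) = 67/22 (I(X) = 3 - 1/(-15 - 7) = 3 - 1/(-22) = 3 - 1*(-1/22) = 3 + 1/22 = 67/22)
-67*(-276) + I(3) = -67*(-276) + 67/22 = 18492 + 67/22 = 406891/22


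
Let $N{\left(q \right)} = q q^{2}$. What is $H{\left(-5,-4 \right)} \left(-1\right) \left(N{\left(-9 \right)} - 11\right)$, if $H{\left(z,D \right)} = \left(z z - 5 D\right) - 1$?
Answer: $32560$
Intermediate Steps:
$H{\left(z,D \right)} = -1 + z^{2} - 5 D$ ($H{\left(z,D \right)} = \left(z^{2} - 5 D\right) - 1 = -1 + z^{2} - 5 D$)
$N{\left(q \right)} = q^{3}$
$H{\left(-5,-4 \right)} \left(-1\right) \left(N{\left(-9 \right)} - 11\right) = \left(-1 + \left(-5\right)^{2} - -20\right) \left(-1\right) \left(\left(-9\right)^{3} - 11\right) = \left(-1 + 25 + 20\right) \left(-1\right) \left(-729 - 11\right) = 44 \left(-1\right) \left(-740\right) = \left(-44\right) \left(-740\right) = 32560$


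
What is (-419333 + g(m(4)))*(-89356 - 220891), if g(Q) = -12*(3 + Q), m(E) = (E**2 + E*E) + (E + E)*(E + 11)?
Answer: 130673864671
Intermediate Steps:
m(E) = 2*E**2 + 2*E*(11 + E) (m(E) = (E**2 + E**2) + (2*E)*(11 + E) = 2*E**2 + 2*E*(11 + E))
g(Q) = -36 - 12*Q
(-419333 + g(m(4)))*(-89356 - 220891) = (-419333 + (-36 - 24*4*(11 + 2*4)))*(-89356 - 220891) = (-419333 + (-36 - 24*4*(11 + 8)))*(-310247) = (-419333 + (-36 - 24*4*19))*(-310247) = (-419333 + (-36 - 12*152))*(-310247) = (-419333 + (-36 - 1824))*(-310247) = (-419333 - 1860)*(-310247) = -421193*(-310247) = 130673864671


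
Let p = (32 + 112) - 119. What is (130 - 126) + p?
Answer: 29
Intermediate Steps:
p = 25 (p = 144 - 119 = 25)
(130 - 126) + p = (130 - 126) + 25 = 4 + 25 = 29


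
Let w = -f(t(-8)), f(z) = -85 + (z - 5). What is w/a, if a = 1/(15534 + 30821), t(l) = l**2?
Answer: 1205230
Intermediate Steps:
f(z) = -90 + z (f(z) = -85 + (-5 + z) = -90 + z)
a = 1/46355 ≈ 2.1573e-5
w = 26 (w = -(-90 + (-8)**2) = -(-90 + 64) = -1*(-26) = 26)
w/a = 26/(1/46355) = 26*46355 = 1205230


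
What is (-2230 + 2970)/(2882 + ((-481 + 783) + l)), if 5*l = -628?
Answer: 925/3823 ≈ 0.24196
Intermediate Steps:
l = -628/5 (l = (⅕)*(-628) = -628/5 ≈ -125.60)
(-2230 + 2970)/(2882 + ((-481 + 783) + l)) = (-2230 + 2970)/(2882 + ((-481 + 783) - 628/5)) = 740/(2882 + (302 - 628/5)) = 740/(2882 + 882/5) = 740/(15292/5) = 740*(5/15292) = 925/3823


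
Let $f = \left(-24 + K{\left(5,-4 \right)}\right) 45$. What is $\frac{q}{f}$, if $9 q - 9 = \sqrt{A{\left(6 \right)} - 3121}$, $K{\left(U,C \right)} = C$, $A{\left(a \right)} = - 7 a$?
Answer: $- \frac{1}{1260} - \frac{i \sqrt{3163}}{11340} \approx -0.00079365 - 0.0049595 i$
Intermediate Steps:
$f = -1260$ ($f = \left(-24 - 4\right) 45 = \left(-28\right) 45 = -1260$)
$q = 1 + \frac{i \sqrt{3163}}{9}$ ($q = 1 + \frac{\sqrt{\left(-7\right) 6 - 3121}}{9} = 1 + \frac{\sqrt{-42 - 3121}}{9} = 1 + \frac{\sqrt{-3163}}{9} = 1 + \frac{i \sqrt{3163}}{9} \approx 1.0 + 6.2489 i$)
$\frac{q}{f} = \frac{1 + \frac{i \sqrt{3163}}{9}}{-1260} = \left(1 + \frac{i \sqrt{3163}}{9}\right) \left(- \frac{1}{1260}\right) = - \frac{1}{1260} - \frac{i \sqrt{3163}}{11340}$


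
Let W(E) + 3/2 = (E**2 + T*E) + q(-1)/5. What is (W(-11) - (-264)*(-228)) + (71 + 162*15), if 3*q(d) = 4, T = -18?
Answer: -1721197/30 ≈ -57373.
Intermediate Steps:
q(d) = 4/3 (q(d) = (1/3)*4 = 4/3)
W(E) = -37/30 + E**2 - 18*E (W(E) = -3/2 + ((E**2 - 18*E) + (4/3)/5) = -3/2 + ((E**2 - 18*E) + (4/3)*(1/5)) = -3/2 + ((E**2 - 18*E) + 4/15) = -3/2 + (4/15 + E**2 - 18*E) = -37/30 + E**2 - 18*E)
(W(-11) - (-264)*(-228)) + (71 + 162*15) = ((-37/30 + (-11)**2 - 18*(-11)) - (-264)*(-228)) + (71 + 162*15) = ((-37/30 + 121 + 198) - 264*228) + (71 + 2430) = (9533/30 - 60192) + 2501 = -1796227/30 + 2501 = -1721197/30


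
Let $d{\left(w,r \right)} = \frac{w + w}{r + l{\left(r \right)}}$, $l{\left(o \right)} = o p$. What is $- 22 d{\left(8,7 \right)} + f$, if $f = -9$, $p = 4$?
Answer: $- \frac{667}{35} \approx -19.057$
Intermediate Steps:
$l{\left(o \right)} = 4 o$ ($l{\left(o \right)} = o 4 = 4 o$)
$d{\left(w,r \right)} = \frac{2 w}{5 r}$ ($d{\left(w,r \right)} = \frac{w + w}{r + 4 r} = \frac{2 w}{5 r}$)
$- 22 d{\left(8,7 \right)} + f = - 22 \cdot \frac{2}{5} \cdot 8 \cdot \frac{1}{7} - 9 = \left(-22\right) \frac{16}{35} - 9 = - \frac{352}{35} - 9 = - \frac{667}{35}$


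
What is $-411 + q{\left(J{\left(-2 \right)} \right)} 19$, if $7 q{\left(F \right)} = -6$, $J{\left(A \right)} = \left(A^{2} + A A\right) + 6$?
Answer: $- \frac{2991}{7} \approx -427.29$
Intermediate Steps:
$J{\left(A \right)} = 6 + 2 A^{2}$ ($J{\left(A \right)} = \left(A^{2} + A^{2}\right) + 6 = 2 A^{2} + 6 = 6 + 2 A^{2}$)
$q{\left(F \right)} = - \frac{6}{7}$ ($q{\left(F \right)} = \frac{1}{7} \left(-6\right) = - \frac{6}{7}$)
$-411 + q{\left(J{\left(-2 \right)} \right)} 19 = -411 - \frac{114}{7} = - \frac{2991}{7}$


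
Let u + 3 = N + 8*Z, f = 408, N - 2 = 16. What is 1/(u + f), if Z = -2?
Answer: 1/407 ≈ 0.0024570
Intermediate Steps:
N = 18 (N = 2 + 16 = 18)
u = -1 (u = -3 + (18 + 8*(-2)) = -3 + (18 - 16) = -3 + 2 = -1)
1/(u + f) = 1/(-1 + 408) = 1/407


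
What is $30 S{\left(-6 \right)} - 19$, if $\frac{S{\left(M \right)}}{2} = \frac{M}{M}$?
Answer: $41$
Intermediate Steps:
$S{\left(M \right)} = 2$ ($S{\left(M \right)} = 2 \frac{M}{M} = 2 \cdot 1 = 2$)
$30 S{\left(-6 \right)} - 19 = 30 \cdot 2 - 19 = 60 - 19 = 41$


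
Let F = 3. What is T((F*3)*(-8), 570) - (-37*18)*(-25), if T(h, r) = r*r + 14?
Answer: 308264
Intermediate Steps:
T(h, r) = 14 + r² (T(h, r) = r² + 14 = 14 + r²)
T((F*3)*(-8), 570) - (-37*18)*(-25) = (14 + 570²) - (-37*18)*(-25) = (14 + 324900) - (-666)*(-25) = 324914 - 1*16650 = 324914 - 16650 = 308264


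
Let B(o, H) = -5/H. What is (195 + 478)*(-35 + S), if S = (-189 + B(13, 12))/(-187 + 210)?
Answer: -8030909/276 ≈ -29098.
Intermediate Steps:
S = -2273/276 (S = (-189 - 5/12)/(-187 + 210) = (-189 - 5*1/12)/23 = (-189 - 5/12)*(1/23) = -2273/12*1/23 = -2273/276 ≈ -8.2355)
(195 + 478)*(-35 + S) = (195 + 478)*(-35 - 2273/276) = 673*(-11933/276) = -8030909/276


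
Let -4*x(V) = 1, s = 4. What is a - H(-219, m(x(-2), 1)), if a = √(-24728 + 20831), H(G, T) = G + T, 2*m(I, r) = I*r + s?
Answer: 1737/8 + 3*I*√433 ≈ 217.13 + 62.426*I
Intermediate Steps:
x(V) = -¼ (x(V) = -¼*1 = -¼)
m(I, r) = 2 + I*r/2 (m(I, r) = (I*r + 4)/2 = (4 + I*r)/2 = 2 + I*r/2)
a = 3*I*√433 (a = √(-3897) = 3*I*√433 ≈ 62.426*I)
a - H(-219, m(x(-2), 1)) = 3*I*√433 - (-219 + (2 + (½)*(-¼)*1)) = 3*I*√433 - (-219 + (2 - ⅛)) = 3*I*√433 - (-219 + 15/8) = 3*I*√433 - 1*(-1737/8) = 3*I*√433 + 1737/8 = 1737/8 + 3*I*√433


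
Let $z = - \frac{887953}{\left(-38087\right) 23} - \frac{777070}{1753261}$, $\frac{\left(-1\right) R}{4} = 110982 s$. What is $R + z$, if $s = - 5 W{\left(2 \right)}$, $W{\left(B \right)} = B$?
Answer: $\frac{401065076845755279}{90344611133} \approx 4.4393 \cdot 10^{6}$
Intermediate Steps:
$s = -10$ ($s = \left(-5\right) 2 = -10$)
$R = 4439280$ ($R = - 4 \cdot 110982 \left(-10\right) = \left(-4\right) \left(-1109820\right) = 4439280$)
$z = \frac{51535251039}{90344611133}$ ($z = - \frac{887953}{-876001} - \frac{45710}{103133} = \left(-887953\right) \left(- \frac{1}{876001}\right) - \frac{45710}{103133} = \frac{887953}{876001} - \frac{45710}{103133} = \frac{51535251039}{90344611133} \approx 0.57043$)
$R + z = 4439280 + \frac{51535251039}{90344611133} = \frac{401065076845755279}{90344611133}$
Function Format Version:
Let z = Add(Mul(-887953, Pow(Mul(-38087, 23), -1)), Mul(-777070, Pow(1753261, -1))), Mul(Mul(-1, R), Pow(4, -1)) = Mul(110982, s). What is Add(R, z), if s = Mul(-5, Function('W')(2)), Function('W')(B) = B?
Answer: Rational(401065076845755279, 90344611133) ≈ 4.4393e+6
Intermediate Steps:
s = -10 (s = Mul(-5, 2) = -10)
R = 4439280 (R = Mul(-4, Mul(110982, -10)) = Mul(-4, -1109820) = 4439280)
z = Rational(51535251039, 90344611133) (z = Add(Mul(-887953, Pow(-876001, -1)), Mul(-777070, Rational(1, 1753261))) = Add(Mul(-887953, Rational(-1, 876001)), Rational(-45710, 103133)) = Add(Rational(887953, 876001), Rational(-45710, 103133)) = Rational(51535251039, 90344611133) ≈ 0.57043)
Add(R, z) = Add(4439280, Rational(51535251039, 90344611133)) = Rational(401065076845755279, 90344611133)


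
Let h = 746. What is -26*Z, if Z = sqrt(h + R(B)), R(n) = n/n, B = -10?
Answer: -78*sqrt(83) ≈ -710.61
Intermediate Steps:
R(n) = 1
Z = 3*sqrt(83) (Z = sqrt(746 + 1) = sqrt(747) = 3*sqrt(83) ≈ 27.331)
-26*Z = -78*sqrt(83)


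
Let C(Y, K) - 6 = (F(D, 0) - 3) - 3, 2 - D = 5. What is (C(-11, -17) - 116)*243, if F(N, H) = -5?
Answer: -29403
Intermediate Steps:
D = -3 (D = 2 - 1*5 = 2 - 5 = -3)
C(Y, K) = -5 (C(Y, K) = 6 + ((-5 - 3) - 3) = 6 + (-8 - 3) = 6 - 11 = -5)
(C(-11, -17) - 116)*243 = (-5 - 116)*243 = -121*243 = -29403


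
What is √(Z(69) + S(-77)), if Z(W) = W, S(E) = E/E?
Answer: √70 ≈ 8.3666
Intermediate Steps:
S(E) = 1
√(Z(69) + S(-77)) = √(69 + 1) = √70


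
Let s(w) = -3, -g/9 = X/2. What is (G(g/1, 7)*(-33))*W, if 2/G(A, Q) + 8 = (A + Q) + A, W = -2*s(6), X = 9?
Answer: 198/41 ≈ 4.8293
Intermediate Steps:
g = -81/2 ≈ -40.500
W = 6 (W = -2*(-3) = 6)
G(A, Q) = 2/(-8 + Q + 2*A) (G(A, Q) = 2/(-8 + ((A + Q) + A)) = 2/(-8 + (Q + 2*A)) = 2/(-8 + Q + 2*A))
(G(g/1, 7)*(-33))*W = ((2/(-8 + 7 + 2*(-81/2/1)))*(-33))*6 = ((2/(-8 + 7 + 2*(-81/2*1)))*(-33))*6 = ((2/(-8 + 7 + 2*(-81/2)))*(-33))*6 = ((2/(-8 + 7 - 81))*(-33))*6 = ((2/(-82))*(-33))*6 = ((2*(-1/82))*(-33))*6 = -1/41*(-33)*6 = (33/41)*6 = 198/41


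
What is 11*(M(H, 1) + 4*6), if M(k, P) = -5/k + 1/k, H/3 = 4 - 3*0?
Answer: 781/3 ≈ 260.33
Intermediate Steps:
H = 12 (H = 3*(4 - 3*0) = 3*(4 + 0) = 3*4 = 12)
M(k, P) = -4/k (M(k, P) = -5/k + 1/k = -4/k)
11*(M(H, 1) + 4*6) = 11*(-4/12 + 4*6) = 11*(-4*1/12 + 24) = 11*(-⅓ + 24) = 11*(71/3) = 781/3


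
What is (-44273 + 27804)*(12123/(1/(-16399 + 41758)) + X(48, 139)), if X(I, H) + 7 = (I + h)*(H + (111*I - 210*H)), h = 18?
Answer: -5037231923608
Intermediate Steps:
X(I, H) = -7 + (18 + I)*(-209*H + 111*I) (X(I, H) = -7 + (I + 18)*(H + (111*I - 210*H)) = -7 + (18 + I)*(H + (-210*H + 111*I)) = -7 + (18 + I)*(-209*H + 111*I))
(-44273 + 27804)*(12123/(1/(-16399 + 41758)) + X(48, 139)) = (-44273 + 27804)*(12123/(1/(-16399 + 41758)) + (-7 - 3762*139 + 111*48² + 1998*48 - 209*139*48)) = -16469*(12123/(1/25359) + (-7 - 522918 + 111*2304 + 95904 - 1394448)) = -16469*(12123/(1/25359) + (-7 - 522918 + 255744 + 95904 - 1394448)) = -16469*(12123*25359 - 1565725) = -16469*(307427157 - 1565725) = -16469*305861432 = -5037231923608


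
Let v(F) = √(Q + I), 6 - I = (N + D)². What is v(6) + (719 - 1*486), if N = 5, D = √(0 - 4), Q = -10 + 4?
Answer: 235 - 5*I ≈ 235.0 - 5.0*I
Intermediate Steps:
Q = -6
D = 2*I (D = √(-4) = 2*I ≈ 2.0*I)
I = 6 - (5 + 2*I)² ≈ -15.0 - 20.0*I
v(F) = 2 - 5*I (v(F) = √(-6 + (-15 - 20*I)) = √(-21 - 20*I) = 2 - 5*I)
v(6) + (719 - 1*486) = (2 - 5*I) + (719 - 1*486) = (2 - 5*I) + (719 - 486) = (2 - 5*I) + 233 = 235 - 5*I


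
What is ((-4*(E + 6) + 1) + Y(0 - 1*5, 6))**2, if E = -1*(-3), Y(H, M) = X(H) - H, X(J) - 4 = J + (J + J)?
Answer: 1681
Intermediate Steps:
X(J) = 4 + 3*J (X(J) = 4 + (J + (J + J)) = 4 + (J + 2*J) = 4 + 3*J)
Y(H, M) = 4 + 2*H (Y(H, M) = (4 + 3*H) - H = 4 + 2*H)
E = 3
((-4*(E + 6) + 1) + Y(0 - 1*5, 6))**2 = ((-4*(3 + 6) + 1) + (4 + 2*(0 - 1*5)))**2 = ((-4*9 + 1) + (4 + 2*(0 - 5)))**2 = ((-36 + 1) + (4 + 2*(-5)))**2 = (-35 + (4 - 10))**2 = (-35 - 6)**2 = (-41)**2 = 1681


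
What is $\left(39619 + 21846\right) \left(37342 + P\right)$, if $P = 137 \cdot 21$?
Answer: $2472060835$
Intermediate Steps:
$P = 2877$
$\left(39619 + 21846\right) \left(37342 + P\right) = \left(39619 + 21846\right) \left(37342 + 2877\right) = 61465 \cdot 40219 = 2472060835$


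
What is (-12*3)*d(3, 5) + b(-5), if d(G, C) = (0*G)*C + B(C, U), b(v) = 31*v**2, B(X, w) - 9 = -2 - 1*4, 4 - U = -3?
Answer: 667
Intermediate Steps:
U = 7 (U = 4 - 1*(-3) = 4 + 3 = 7)
B(X, w) = 3 (B(X, w) = 9 + (-2 - 1*4) = 9 + (-2 - 4) = 9 - 6 = 3)
d(G, C) = 3 (d(G, C) = (0*G)*C + 3 = 0*C + 3 = 0 + 3 = 3)
(-12*3)*d(3, 5) + b(-5) = -12*3*3 + 31*(-5)**2 = -36*3 + 31*25 = -108 + 775 = 667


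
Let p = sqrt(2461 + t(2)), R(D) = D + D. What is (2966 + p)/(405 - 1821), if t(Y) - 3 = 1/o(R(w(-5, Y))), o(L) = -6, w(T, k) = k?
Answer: -1483/708 - sqrt(88698)/8496 ≈ -2.1297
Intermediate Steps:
R(D) = 2*D
t(Y) = 17/6 (t(Y) = 3 + 1/(-6) = 3 - 1/6 = 17/6)
p = sqrt(88698)/6 (p = sqrt(2461 + 17/6) = sqrt(14783/6) = sqrt(88698)/6 ≈ 49.637)
(2966 + p)/(405 - 1821) = (2966 + sqrt(88698)/6)/(405 - 1821) = (2966 + sqrt(88698)/6)/(-1416) = (2966 + sqrt(88698)/6)*(-1/1416) = -1483/708 - sqrt(88698)/8496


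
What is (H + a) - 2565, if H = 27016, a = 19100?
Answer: 43551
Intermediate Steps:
(H + a) - 2565 = (27016 + 19100) - 2565 = 46116 - 2565 = 43551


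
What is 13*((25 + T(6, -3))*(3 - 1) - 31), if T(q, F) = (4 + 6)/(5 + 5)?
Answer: 273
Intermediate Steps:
T(q, F) = 1 (T(q, F) = 10/10 = 10*(⅒) = 1)
13*((25 + T(6, -3))*(3 - 1) - 31) = 13*((25 + 1)*(3 - 1) - 31) = 13*(26*2 - 31) = 13*(52 - 31) = 13*21 = 273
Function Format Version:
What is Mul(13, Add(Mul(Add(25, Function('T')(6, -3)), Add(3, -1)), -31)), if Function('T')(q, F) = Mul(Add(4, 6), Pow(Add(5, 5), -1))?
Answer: 273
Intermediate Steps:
Function('T')(q, F) = 1 (Function('T')(q, F) = Mul(10, Pow(10, -1)) = Mul(10, Rational(1, 10)) = 1)
Mul(13, Add(Mul(Add(25, Function('T')(6, -3)), Add(3, -1)), -31)) = Mul(13, Add(Mul(Add(25, 1), Add(3, -1)), -31)) = Mul(13, Add(Mul(26, 2), -31)) = Mul(13, Add(52, -31)) = Mul(13, 21) = 273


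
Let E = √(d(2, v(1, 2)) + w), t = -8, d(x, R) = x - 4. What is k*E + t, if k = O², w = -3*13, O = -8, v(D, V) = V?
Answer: -8 + 64*I*√41 ≈ -8.0 + 409.8*I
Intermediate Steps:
d(x, R) = -4 + x
w = -39
E = I*√41 (E = √((-4 + 2) - 39) = √(-2 - 39) = √(-41) = I*√41 ≈ 6.4031*I)
k = 64 (k = (-8)² = 64)
k*E + t = 64*(I*√41) - 8 = 64*I*√41 - 8 = -8 + 64*I*√41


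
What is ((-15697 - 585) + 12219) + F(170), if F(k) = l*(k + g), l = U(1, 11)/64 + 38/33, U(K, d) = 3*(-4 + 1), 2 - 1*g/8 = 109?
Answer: -5022833/1056 ≈ -4756.5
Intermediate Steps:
g = -856 (g = 16 - 8*109 = 16 - 872 = -856)
U(K, d) = -9 (U(K, d) = 3*(-3) = -9)
l = 2135/2112 (l = -9/64 + 38/33 = 2135/2112 ≈ 1.0109)
F(k) = -228445/264 + 2135*k/2112 (F(k) = 2135*(k - 856)/2112 = 2135*(-856 + k)/2112 = -228445/264 + 2135*k/2112)
((-15697 - 585) + 12219) + F(170) = ((-15697 - 585) + 12219) + (-228445/264 + (2135/2112)*170) = (-16282 + 12219) + (-228445/264 + 181475/1056) = -4063 - 732305/1056 = -5022833/1056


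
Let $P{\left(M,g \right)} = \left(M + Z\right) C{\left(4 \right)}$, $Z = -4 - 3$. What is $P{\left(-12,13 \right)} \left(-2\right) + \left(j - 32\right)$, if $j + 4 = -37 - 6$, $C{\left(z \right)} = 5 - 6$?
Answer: $-117$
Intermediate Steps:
$C{\left(z \right)} = -1$ ($C{\left(z \right)} = 5 - 6 = -1$)
$Z = -7$ ($Z = -4 - 3 = -7$)
$P{\left(M,g \right)} = 7 - M$ ($P{\left(M,g \right)} = \left(M - 7\right) \left(-1\right) = \left(-7 + M\right) \left(-1\right) = 7 - M$)
$j = -47$ ($j = -4 - 43 = -47$)
$P{\left(-12,13 \right)} \left(-2\right) + \left(j - 32\right) = \left(7 - -12\right) \left(-2\right) - 79 = \left(7 + 12\right) \left(-2\right) - 79 = 19 \left(-2\right) - 79 = -38 - 79 = -117$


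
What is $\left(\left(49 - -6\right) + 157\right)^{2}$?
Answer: $44944$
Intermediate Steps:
$\left(\left(49 - -6\right) + 157\right)^{2} = \left(\left(49 + 6\right) + 157\right)^{2} = \left(55 + 157\right)^{2} = 212^{2} = 44944$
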